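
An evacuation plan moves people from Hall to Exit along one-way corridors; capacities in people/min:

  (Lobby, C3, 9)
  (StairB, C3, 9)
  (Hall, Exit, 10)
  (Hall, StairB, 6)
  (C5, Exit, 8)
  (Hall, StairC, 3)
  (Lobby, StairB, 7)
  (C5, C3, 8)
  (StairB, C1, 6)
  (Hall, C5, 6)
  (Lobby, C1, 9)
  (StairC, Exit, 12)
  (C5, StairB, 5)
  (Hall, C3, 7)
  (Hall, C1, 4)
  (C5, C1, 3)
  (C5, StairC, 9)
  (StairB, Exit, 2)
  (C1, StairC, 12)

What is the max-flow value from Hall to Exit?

Augment Hall→Exit: bottleneck 10, flow now 10.
Augment Hall→C5→Exit: bottleneck 6, flow now 16.
Augment Hall→StairB→Exit: bottleneck 2, flow now 18.
Augment Hall→StairC→Exit: bottleneck 3, flow now 21.
Augment Hall→C1→StairC→Exit: bottleneck 4, flow now 25.
Augment Hall→StairB→C1→StairC→Exit: bottleneck 4, flow now 29.
No augmenting path remains; maximum flow = 29.
In the residual graph, reachable from Hall: {Hall, C3}.
Min-cut edges: Hall→C5 (6), Hall→StairB (6), Hall→C1 (4), Hall→StairC (3), Hall→Exit (10); capacity 6 + 6 + 4 + 3 + 10 = 29.
This cut is saturated, so no flow can exceed 29.

29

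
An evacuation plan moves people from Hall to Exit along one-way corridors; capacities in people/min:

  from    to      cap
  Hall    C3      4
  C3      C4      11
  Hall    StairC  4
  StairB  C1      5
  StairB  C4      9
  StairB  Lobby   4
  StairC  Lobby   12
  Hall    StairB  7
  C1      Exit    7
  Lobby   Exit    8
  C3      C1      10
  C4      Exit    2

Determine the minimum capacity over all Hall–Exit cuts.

Augment Hall→StairB→Lobby→Exit: bottleneck 4, flow now 4.
Augment Hall→StairB→C4→Exit: bottleneck 2, flow now 6.
Augment Hall→StairB→C1→Exit: bottleneck 1, flow now 7.
Augment Hall→StairC→Lobby→Exit: bottleneck 4, flow now 11.
Augment Hall→C3→C1→Exit: bottleneck 4, flow now 15.
No augmenting path remains; maximum flow = 15.
By max-flow min-cut, the minimum cut capacity equals the max flow.
In the residual graph, reachable from Hall: {Hall}.
Min-cut edges: Hall→StairB (7), Hall→StairC (4), Hall→C3 (4); capacity 7 + 4 + 4 = 15.

15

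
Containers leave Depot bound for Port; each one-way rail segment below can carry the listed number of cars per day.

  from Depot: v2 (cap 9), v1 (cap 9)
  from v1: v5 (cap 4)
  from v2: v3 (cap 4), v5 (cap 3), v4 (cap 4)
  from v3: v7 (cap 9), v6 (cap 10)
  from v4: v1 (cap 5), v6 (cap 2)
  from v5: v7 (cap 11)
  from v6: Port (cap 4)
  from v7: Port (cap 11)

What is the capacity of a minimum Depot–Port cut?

13

Augment Depot→v1→v5→v7→Port: bottleneck 4, flow now 4.
Augment Depot→v2→v3→v6→Port: bottleneck 4, flow now 8.
Augment Depot→v2→v5→v7→Port: bottleneck 3, flow now 11.
Augment Depot→v2→v4→v6→v3→v7→Port: bottleneck 2, flow now 13. (uses reverse residual edge)
No augmenting path remains; maximum flow = 13.
By max-flow min-cut, the minimum cut capacity equals the max flow.
In the residual graph, reachable from Depot: {Depot, v1}.
Min-cut edges: Depot→v2 (9), v1→v5 (4); capacity 9 + 4 = 13.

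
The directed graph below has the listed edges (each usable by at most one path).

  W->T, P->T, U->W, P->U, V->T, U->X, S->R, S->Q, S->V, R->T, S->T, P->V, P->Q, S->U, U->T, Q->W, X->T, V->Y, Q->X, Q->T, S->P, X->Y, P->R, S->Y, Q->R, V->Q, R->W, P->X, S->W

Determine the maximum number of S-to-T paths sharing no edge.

7

Assign every edge capacity 1; by Menger, the answer equals the max flow.
Path S→T (+1); total 1.
Path S→P→T (+1); total 2.
Path S→Q→T (+1); total 3.
Path S→R→T (+1); total 4.
Path S→U→T (+1); total 5.
Path S→V→T (+1); total 6.
Path S→W→T (+1); total 7.
No residual S→T path; max flow = 7.
Certifying cut of size 7: {S→P, S→Q, S→R, S→T, S→U, S→V, S→W}.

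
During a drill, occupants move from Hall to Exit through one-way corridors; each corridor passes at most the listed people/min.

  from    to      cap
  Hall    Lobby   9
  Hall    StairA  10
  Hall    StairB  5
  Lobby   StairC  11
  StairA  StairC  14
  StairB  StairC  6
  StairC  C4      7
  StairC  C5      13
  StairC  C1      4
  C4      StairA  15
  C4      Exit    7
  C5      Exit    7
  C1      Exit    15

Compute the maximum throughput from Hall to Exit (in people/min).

18

Augment Hall→Lobby→StairC→C4→Exit: bottleneck 7, flow now 7.
Augment Hall→Lobby→StairC→C5→Exit: bottleneck 2, flow now 9.
Augment Hall→StairA→StairC→C5→Exit: bottleneck 5, flow now 14.
Augment Hall→StairA→StairC→C1→Exit: bottleneck 4, flow now 18.
No augmenting path remains; maximum flow = 18.
In the residual graph, reachable from Hall: {Hall, Lobby, StairA, StairB, StairC, C5}.
Min-cut edges: StairC→C4 (7), StairC→C1 (4), C5→Exit (7); capacity 7 + 4 + 7 = 18.
This cut is saturated, so no flow can exceed 18.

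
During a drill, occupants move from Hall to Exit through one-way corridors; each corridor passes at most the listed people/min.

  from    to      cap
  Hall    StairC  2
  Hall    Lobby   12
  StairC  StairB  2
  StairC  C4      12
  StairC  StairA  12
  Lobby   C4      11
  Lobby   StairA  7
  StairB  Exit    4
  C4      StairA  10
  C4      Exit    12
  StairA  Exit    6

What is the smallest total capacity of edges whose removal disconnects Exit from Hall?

Augment Hall→StairC→StairB→Exit: bottleneck 2, flow now 2.
Augment Hall→Lobby→C4→Exit: bottleneck 11, flow now 13.
Augment Hall→Lobby→StairA→Exit: bottleneck 1, flow now 14.
No augmenting path remains; maximum flow = 14.
By max-flow min-cut, the minimum cut capacity equals the max flow.
In the residual graph, reachable from Hall: {Hall}.
Min-cut edges: Hall→StairC (2), Hall→Lobby (12); capacity 2 + 12 = 14.

14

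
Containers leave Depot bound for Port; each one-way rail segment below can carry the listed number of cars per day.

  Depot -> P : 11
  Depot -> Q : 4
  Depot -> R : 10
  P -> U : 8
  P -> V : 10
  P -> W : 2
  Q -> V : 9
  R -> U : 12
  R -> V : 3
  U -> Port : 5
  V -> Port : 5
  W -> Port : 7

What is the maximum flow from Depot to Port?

12

Augment Depot→P→U→Port: bottleneck 5, flow now 5.
Augment Depot→P→V→Port: bottleneck 5, flow now 10.
Augment Depot→P→W→Port: bottleneck 1, flow now 11.
Augment Depot→Q→V→P→W→Port: bottleneck 1, flow now 12. (uses reverse residual edge)
No augmenting path remains; maximum flow = 12.
In the residual graph, reachable from Depot: {Depot, P, Q, R, U, V}.
Min-cut edges: P→W (2), U→Port (5), V→Port (5); capacity 2 + 5 + 5 = 12.
This cut is saturated, so no flow can exceed 12.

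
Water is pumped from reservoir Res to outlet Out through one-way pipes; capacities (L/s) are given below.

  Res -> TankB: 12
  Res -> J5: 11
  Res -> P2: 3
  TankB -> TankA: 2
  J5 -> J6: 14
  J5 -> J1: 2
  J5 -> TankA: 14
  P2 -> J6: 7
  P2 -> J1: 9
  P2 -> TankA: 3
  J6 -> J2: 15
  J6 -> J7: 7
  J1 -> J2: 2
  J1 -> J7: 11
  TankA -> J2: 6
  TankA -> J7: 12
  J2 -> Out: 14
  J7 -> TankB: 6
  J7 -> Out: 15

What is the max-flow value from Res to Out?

Augment Res→TankB→TankA→J2→Out: bottleneck 2, flow now 2.
Augment Res→J5→J6→J2→Out: bottleneck 11, flow now 13.
Augment Res→P2→J6→J2→Out: bottleneck 1, flow now 14.
Augment Res→P2→J6→J7→Out: bottleneck 2, flow now 16.
No augmenting path remains; maximum flow = 16.
In the residual graph, reachable from Res: {Res, TankB}.
Min-cut edges: Res→J5 (11), Res→P2 (3), TankB→TankA (2); capacity 11 + 3 + 2 = 16.
This cut is saturated, so no flow can exceed 16.

16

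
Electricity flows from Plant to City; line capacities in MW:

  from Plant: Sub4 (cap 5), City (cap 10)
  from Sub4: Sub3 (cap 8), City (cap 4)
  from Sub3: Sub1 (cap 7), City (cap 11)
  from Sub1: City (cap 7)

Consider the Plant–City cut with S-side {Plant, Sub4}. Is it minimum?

Given cut capacity: 10 + 8 + 4 = 22.
Augment Plant→City: bottleneck 10, flow now 10.
Augment Plant→Sub4→City: bottleneck 4, flow now 14.
Augment Plant→Sub4→Sub3→City: bottleneck 1, flow now 15.
No augmenting path remains; maximum flow = 15.
In the residual graph, reachable from Plant: {Plant}.
Min-cut edges: Plant→Sub4 (5), Plant→City (10); capacity 5 + 10 = 15.
Cut capacity 22 exceeds the max flow 15, so it is not minimum.

No — its capacity is 22, but the minimum cut has capacity 15.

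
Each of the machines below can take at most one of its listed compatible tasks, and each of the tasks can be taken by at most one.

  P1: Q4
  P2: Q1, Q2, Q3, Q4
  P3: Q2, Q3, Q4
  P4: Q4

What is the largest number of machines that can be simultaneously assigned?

Unit-capacity flow: source→left, listed edges, right→sink; max matching = max flow.
Augmenting path P1→Q4 (+1); matched 1.
Augmenting path P2→Q1 (+1); matched 2.
Augmenting path P3→Q2 (+1); matched 3.
No augmenting path remains; maximum matching = 3.
König certificate: {P2, P3, Q4} is a vertex cover of size 3 (every listed pair touches it), so no matching can be larger.

3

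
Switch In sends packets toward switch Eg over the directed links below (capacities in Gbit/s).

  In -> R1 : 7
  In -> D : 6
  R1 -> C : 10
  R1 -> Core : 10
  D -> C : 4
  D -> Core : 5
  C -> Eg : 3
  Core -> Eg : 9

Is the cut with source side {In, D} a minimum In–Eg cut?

Given cut capacity: 7 + 4 + 5 = 16.
Augment In→R1→C→Eg: bottleneck 3, flow now 3.
Augment In→R1→Core→Eg: bottleneck 4, flow now 7.
Augment In→D→Core→Eg: bottleneck 5, flow now 12.
No augmenting path remains; maximum flow = 12.
In the residual graph, reachable from In: {In, R1, D, C, Core}.
Min-cut edges: C→Eg (3), Core→Eg (9); capacity 3 + 9 = 12.
Cut capacity 16 exceeds the max flow 12, so it is not minimum.

No — its capacity is 16, but the minimum cut has capacity 12.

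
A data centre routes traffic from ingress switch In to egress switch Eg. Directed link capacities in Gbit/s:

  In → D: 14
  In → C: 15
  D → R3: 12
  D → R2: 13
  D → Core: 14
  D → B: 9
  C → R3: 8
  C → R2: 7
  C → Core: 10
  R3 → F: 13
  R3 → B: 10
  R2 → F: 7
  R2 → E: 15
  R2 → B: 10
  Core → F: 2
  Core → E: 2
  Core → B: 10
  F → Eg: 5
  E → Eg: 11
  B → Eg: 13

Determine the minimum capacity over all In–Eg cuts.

Augment In→D→B→Eg: bottleneck 9, flow now 9.
Augment In→D→R3→F→Eg: bottleneck 5, flow now 14.
Augment In→C→R3→B→Eg: bottleneck 4, flow now 18.
Augment In→C→R2→E→Eg: bottleneck 7, flow now 25.
Augment In→C→Core→E→Eg: bottleneck 2, flow now 27.
Augment In→C→R3→D→R2→E→Eg: bottleneck 2, flow now 29. (uses reverse residual edge)
No augmenting path remains; maximum flow = 29.
By max-flow min-cut, the minimum cut capacity equals the max flow.
In the residual graph, reachable from In: {In}.
Min-cut edges: In→D (14), In→C (15); capacity 14 + 15 = 29.

29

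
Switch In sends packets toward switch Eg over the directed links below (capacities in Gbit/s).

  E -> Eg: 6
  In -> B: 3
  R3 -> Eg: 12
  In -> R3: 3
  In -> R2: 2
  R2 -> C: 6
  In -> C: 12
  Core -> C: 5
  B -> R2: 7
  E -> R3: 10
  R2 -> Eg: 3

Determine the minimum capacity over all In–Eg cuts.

Augment In→R2→Eg: bottleneck 2, flow now 2.
Augment In→R3→Eg: bottleneck 3, flow now 5.
Augment In→B→R2→Eg: bottleneck 1, flow now 6.
No augmenting path remains; maximum flow = 6.
By max-flow min-cut, the minimum cut capacity equals the max flow.
In the residual graph, reachable from In: {In, B, R2, C}.
Min-cut edges: In→R3 (3), R2→Eg (3); capacity 3 + 3 = 6.

6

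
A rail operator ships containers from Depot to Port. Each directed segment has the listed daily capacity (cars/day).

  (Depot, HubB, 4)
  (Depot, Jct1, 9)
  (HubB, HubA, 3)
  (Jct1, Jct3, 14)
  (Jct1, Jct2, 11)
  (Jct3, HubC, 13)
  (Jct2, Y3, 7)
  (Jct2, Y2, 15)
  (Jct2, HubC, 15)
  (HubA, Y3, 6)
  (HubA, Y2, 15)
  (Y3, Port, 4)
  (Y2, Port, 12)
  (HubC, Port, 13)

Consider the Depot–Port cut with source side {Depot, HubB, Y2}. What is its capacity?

Edges leaving {Depot, HubB, Y2}: Depot→Jct1 (9), HubB→HubA (3), Y2→Port (12).
Cut capacity = 9 + 3 + 12 = 24.

24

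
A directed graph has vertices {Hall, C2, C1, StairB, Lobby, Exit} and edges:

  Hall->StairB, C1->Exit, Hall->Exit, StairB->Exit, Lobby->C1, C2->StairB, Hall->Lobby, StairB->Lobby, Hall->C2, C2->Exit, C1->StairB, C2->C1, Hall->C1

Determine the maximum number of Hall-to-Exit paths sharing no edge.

4

Assign every edge capacity 1; by Menger, the answer equals the max flow.
Path Hall→Exit (+1); total 1.
Path Hall→C2→Exit (+1); total 2.
Path Hall→C1→Exit (+1); total 3.
Path Hall→StairB→Exit (+1); total 4.
No residual Hall→Exit path; max flow = 4.
Certifying cut of size 4: {C1→Exit, Hall→C2, Hall→Exit, StairB→Exit}.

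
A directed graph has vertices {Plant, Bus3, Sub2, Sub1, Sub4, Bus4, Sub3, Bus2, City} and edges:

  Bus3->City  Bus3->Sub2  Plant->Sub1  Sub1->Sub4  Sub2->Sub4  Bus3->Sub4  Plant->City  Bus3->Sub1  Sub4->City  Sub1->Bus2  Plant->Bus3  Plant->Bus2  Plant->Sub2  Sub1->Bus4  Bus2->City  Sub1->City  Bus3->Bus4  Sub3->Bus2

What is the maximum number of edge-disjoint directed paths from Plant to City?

Assign every edge capacity 1; by Menger, the answer equals the max flow.
Path Plant→City (+1); total 1.
Path Plant→Bus3→City (+1); total 2.
Path Plant→Sub1→City (+1); total 3.
Path Plant→Bus2→City (+1); total 4.
Path Plant→Sub2→Sub4→City (+1); total 5.
No residual Plant→City path; max flow = 5.
Certifying cut of size 5: {Plant→Bus2, Plant→Bus3, Plant→City, Plant→Sub1, Plant→Sub2}.

5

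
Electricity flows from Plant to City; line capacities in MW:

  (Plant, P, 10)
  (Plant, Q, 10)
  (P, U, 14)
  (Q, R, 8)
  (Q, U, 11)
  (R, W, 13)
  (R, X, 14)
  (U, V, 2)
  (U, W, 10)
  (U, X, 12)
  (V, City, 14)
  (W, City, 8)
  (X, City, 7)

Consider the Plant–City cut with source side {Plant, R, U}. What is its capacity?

71

Edges leaving {Plant, R, U}: Plant→P (10), Plant→Q (10), R→W (13), R→X (14), U→V (2), U→W (10), U→X (12).
Cut capacity = 10 + 10 + 13 + 14 + 2 + 10 + 12 = 71.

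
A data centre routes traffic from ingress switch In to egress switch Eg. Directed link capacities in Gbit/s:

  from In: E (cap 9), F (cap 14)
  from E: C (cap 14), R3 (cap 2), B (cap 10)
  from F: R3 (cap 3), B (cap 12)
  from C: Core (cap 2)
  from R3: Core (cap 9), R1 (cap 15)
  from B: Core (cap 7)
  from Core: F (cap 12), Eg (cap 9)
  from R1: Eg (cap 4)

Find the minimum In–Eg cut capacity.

Augment In→E→C→Core→Eg: bottleneck 2, flow now 2.
Augment In→E→R3→Core→Eg: bottleneck 2, flow now 4.
Augment In→E→B→Core→Eg: bottleneck 5, flow now 9.
Augment In→F→R3→R1→Eg: bottleneck 3, flow now 12.
Augment In→F→B→Core→R3→R1→Eg: bottleneck 1, flow now 13. (uses reverse residual edge)
No augmenting path remains; maximum flow = 13.
By max-flow min-cut, the minimum cut capacity equals the max flow.
In the residual graph, reachable from In: {In, E, F, C, R3, B, Core, R1}.
Min-cut edges: Core→Eg (9), R1→Eg (4); capacity 9 + 4 = 13.

13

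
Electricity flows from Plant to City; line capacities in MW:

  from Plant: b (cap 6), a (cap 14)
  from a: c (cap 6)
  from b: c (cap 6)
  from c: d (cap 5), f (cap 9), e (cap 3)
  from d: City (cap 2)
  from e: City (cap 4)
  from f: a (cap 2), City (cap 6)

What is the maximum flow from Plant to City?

Augment Plant→a→c→d→City: bottleneck 2, flow now 2.
Augment Plant→a→c→e→City: bottleneck 3, flow now 5.
Augment Plant→a→c→f→City: bottleneck 1, flow now 6.
Augment Plant→b→c→f→City: bottleneck 5, flow now 11.
No augmenting path remains; maximum flow = 11.
In the residual graph, reachable from Plant: {Plant, a, b, c, d, f}.
Min-cut edges: c→e (3), d→City (2), f→City (6); capacity 3 + 2 + 6 = 11.
This cut is saturated, so no flow can exceed 11.

11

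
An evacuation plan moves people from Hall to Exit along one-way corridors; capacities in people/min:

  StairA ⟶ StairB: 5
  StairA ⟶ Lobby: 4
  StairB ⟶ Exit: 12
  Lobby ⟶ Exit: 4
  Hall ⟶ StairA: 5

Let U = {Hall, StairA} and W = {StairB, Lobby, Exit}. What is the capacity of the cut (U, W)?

Edges leaving {Hall, StairA}: StairA→StairB (5), StairA→Lobby (4).
Cut capacity = 5 + 4 = 9.

9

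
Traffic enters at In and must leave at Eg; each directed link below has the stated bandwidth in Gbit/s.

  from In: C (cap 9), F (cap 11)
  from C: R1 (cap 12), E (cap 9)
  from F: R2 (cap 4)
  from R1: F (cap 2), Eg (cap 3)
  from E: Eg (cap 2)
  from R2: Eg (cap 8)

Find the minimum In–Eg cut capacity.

9

Augment In→C→R1→Eg: bottleneck 3, flow now 3.
Augment In→C→E→Eg: bottleneck 2, flow now 5.
Augment In→F→R2→Eg: bottleneck 4, flow now 9.
No augmenting path remains; maximum flow = 9.
By max-flow min-cut, the minimum cut capacity equals the max flow.
In the residual graph, reachable from In: {In, C, F, R1, E}.
Min-cut edges: F→R2 (4), R1→Eg (3), E→Eg (2); capacity 4 + 3 + 2 = 9.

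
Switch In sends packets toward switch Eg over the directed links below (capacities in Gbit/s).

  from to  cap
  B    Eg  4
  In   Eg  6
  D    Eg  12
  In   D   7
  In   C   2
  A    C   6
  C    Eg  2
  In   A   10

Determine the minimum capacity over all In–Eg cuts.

15

Augment In→Eg: bottleneck 6, flow now 6.
Augment In→C→Eg: bottleneck 2, flow now 8.
Augment In→D→Eg: bottleneck 7, flow now 15.
No augmenting path remains; maximum flow = 15.
By max-flow min-cut, the minimum cut capacity equals the max flow.
In the residual graph, reachable from In: {In, A, C}.
Min-cut edges: In→D (7), In→Eg (6), C→Eg (2); capacity 7 + 6 + 2 = 15.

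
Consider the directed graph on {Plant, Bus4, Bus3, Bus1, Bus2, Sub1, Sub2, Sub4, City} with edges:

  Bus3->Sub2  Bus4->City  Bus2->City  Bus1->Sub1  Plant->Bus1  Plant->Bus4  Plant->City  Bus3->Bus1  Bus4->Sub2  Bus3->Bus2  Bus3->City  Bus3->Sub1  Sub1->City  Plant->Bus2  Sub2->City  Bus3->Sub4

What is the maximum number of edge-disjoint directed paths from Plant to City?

Assign every edge capacity 1; by Menger, the answer equals the max flow.
Path Plant→City (+1); total 1.
Path Plant→Bus4→City (+1); total 2.
Path Plant→Bus2→City (+1); total 3.
Path Plant→Bus1→Sub1→City (+1); total 4.
No residual Plant→City path; max flow = 4.
Certifying cut of size 4: {Plant→Bus1, Plant→Bus2, Plant→Bus4, Plant→City}.

4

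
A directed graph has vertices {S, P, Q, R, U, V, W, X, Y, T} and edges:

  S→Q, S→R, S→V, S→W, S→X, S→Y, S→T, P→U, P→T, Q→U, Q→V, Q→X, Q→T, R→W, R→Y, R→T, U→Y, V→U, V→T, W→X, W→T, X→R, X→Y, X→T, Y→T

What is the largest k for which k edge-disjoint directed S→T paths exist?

Assign every edge capacity 1; by Menger, the answer equals the max flow.
Path S→T (+1); total 1.
Path S→Q→T (+1); total 2.
Path S→R→T (+1); total 3.
Path S→V→T (+1); total 4.
Path S→W→T (+1); total 5.
Path S→X→T (+1); total 6.
Path S→Y→T (+1); total 7.
No residual S→T path; max flow = 7.
Certifying cut of size 7: {S→Q, S→R, S→T, S→V, S→W, S→X, S→Y}.

7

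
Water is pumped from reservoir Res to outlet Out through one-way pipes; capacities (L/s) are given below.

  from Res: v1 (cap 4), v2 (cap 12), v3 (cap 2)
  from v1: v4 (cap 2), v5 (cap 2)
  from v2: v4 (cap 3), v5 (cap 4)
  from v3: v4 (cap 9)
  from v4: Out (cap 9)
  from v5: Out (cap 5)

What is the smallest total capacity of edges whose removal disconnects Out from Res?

Augment Res→v1→v4→Out: bottleneck 2, flow now 2.
Augment Res→v1→v5→Out: bottleneck 2, flow now 4.
Augment Res→v2→v4→Out: bottleneck 3, flow now 7.
Augment Res→v2→v5→Out: bottleneck 3, flow now 10.
Augment Res→v3→v4→Out: bottleneck 2, flow now 12.
No augmenting path remains; maximum flow = 12.
By max-flow min-cut, the minimum cut capacity equals the max flow.
In the residual graph, reachable from Res: {Res, v1, v2, v5}.
Min-cut edges: Res→v3 (2), v1→v4 (2), v2→v4 (3), v5→Out (5); capacity 2 + 2 + 3 + 5 = 12.

12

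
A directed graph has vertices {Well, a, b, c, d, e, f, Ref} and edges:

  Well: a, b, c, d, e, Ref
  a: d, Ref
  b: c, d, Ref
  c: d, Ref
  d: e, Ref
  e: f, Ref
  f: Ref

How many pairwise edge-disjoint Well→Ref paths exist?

6

Assign every edge capacity 1; by Menger, the answer equals the max flow.
Path Well→Ref (+1); total 1.
Path Well→a→Ref (+1); total 2.
Path Well→b→Ref (+1); total 3.
Path Well→c→Ref (+1); total 4.
Path Well→d→Ref (+1); total 5.
Path Well→e→Ref (+1); total 6.
No residual Well→Ref path; max flow = 6.
Certifying cut of size 6: {Well→Ref, Well→a, Well→b, Well→c, Well→d, Well→e}.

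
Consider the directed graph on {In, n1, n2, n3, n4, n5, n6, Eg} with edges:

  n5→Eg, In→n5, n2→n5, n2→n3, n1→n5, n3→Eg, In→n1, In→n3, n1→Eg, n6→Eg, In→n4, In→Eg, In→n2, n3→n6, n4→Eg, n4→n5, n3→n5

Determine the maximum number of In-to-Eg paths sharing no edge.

Assign every edge capacity 1; by Menger, the answer equals the max flow.
Path In→Eg (+1); total 1.
Path In→n1→Eg (+1); total 2.
Path In→n3→Eg (+1); total 3.
Path In→n4→Eg (+1); total 4.
Path In→n5→Eg (+1); total 5.
Path In→n2→n3→n6→Eg (+1); total 6.
No residual In→Eg path; max flow = 6.
Certifying cut of size 6: {In→Eg, In→n1, In→n2, In→n3, In→n4, In→n5}.

6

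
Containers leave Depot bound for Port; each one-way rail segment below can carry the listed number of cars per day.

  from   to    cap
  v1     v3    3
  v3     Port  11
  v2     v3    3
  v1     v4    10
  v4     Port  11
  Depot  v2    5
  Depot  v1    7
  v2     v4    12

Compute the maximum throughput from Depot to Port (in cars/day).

Augment Depot→v1→v3→Port: bottleneck 3, flow now 3.
Augment Depot→v1→v4→Port: bottleneck 4, flow now 7.
Augment Depot→v2→v3→Port: bottleneck 3, flow now 10.
Augment Depot→v2→v4→Port: bottleneck 2, flow now 12.
No augmenting path remains; maximum flow = 12.
In the residual graph, reachable from Depot: {Depot}.
Min-cut edges: Depot→v1 (7), Depot→v2 (5); capacity 7 + 5 = 12.
This cut is saturated, so no flow can exceed 12.

12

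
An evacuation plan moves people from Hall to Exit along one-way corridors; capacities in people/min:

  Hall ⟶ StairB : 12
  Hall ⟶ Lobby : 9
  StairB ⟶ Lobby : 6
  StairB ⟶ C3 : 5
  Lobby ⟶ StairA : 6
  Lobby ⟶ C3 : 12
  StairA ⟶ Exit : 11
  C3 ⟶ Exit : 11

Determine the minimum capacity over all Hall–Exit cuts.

Augment Hall→StairB→C3→Exit: bottleneck 5, flow now 5.
Augment Hall→Lobby→StairA→Exit: bottleneck 6, flow now 11.
Augment Hall→Lobby→C3→Exit: bottleneck 3, flow now 14.
Augment Hall→StairB→Lobby→C3→Exit: bottleneck 3, flow now 17.
No augmenting path remains; maximum flow = 17.
By max-flow min-cut, the minimum cut capacity equals the max flow.
In the residual graph, reachable from Hall: {Hall, StairB, Lobby, C3}.
Min-cut edges: Lobby→StairA (6), C3→Exit (11); capacity 6 + 11 = 17.

17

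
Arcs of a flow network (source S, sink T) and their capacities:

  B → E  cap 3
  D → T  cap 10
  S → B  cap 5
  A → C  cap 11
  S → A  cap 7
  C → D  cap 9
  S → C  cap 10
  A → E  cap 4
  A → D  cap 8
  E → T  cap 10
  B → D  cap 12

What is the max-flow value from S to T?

Augment S→A→D→T: bottleneck 7, flow now 7.
Augment S→B→D→T: bottleneck 3, flow now 10.
Augment S→B→E→T: bottleneck 2, flow now 12.
Augment S→C→D→A→E→T: bottleneck 4, flow now 16. (uses reverse residual edge)
Augment S→C→D→B→E→T: bottleneck 1, flow now 17. (uses reverse residual edge)
No augmenting path remains; maximum flow = 17.
In the residual graph, reachable from S: {S, A, B, C, D}.
Min-cut edges: A→E (4), B→E (3), D→T (10); capacity 4 + 3 + 10 = 17.
This cut is saturated, so no flow can exceed 17.

17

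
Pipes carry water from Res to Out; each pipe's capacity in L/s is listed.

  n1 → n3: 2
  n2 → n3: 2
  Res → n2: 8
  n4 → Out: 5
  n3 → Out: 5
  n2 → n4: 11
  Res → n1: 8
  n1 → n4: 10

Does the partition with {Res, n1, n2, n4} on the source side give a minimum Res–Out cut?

Given cut capacity: 2 + 2 + 5 = 9.
Augment Res→n1→n3→Out: bottleneck 2, flow now 2.
Augment Res→n1→n4→Out: bottleneck 5, flow now 7.
Augment Res→n2→n3→Out: bottleneck 2, flow now 9.
No augmenting path remains; maximum flow = 9.
Cut capacity 9 equals the max flow, so it is a minimum cut.

Yes — it is a minimum cut (capacity 9).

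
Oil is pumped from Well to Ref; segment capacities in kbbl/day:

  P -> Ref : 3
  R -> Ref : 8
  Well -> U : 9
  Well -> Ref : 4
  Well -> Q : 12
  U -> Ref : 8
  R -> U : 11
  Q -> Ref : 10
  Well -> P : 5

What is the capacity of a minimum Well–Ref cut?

25

Augment Well→Ref: bottleneck 4, flow now 4.
Augment Well→P→Ref: bottleneck 3, flow now 7.
Augment Well→Q→Ref: bottleneck 10, flow now 17.
Augment Well→U→Ref: bottleneck 8, flow now 25.
No augmenting path remains; maximum flow = 25.
By max-flow min-cut, the minimum cut capacity equals the max flow.
In the residual graph, reachable from Well: {Well, P, Q, U}.
Min-cut edges: Well→Ref (4), P→Ref (3), Q→Ref (10), U→Ref (8); capacity 4 + 3 + 10 + 8 = 25.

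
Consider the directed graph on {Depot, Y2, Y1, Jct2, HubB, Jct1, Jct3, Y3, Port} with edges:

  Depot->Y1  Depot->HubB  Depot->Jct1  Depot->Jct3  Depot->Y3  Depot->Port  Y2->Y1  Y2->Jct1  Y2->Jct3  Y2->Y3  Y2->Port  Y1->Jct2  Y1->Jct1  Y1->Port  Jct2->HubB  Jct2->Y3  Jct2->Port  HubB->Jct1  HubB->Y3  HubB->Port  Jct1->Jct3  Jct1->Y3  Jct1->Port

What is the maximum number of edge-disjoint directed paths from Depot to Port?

4

Assign every edge capacity 1; by Menger, the answer equals the max flow.
Path Depot→Port (+1); total 1.
Path Depot→Y1→Port (+1); total 2.
Path Depot→HubB→Port (+1); total 3.
Path Depot→Jct1→Port (+1); total 4.
No residual Depot→Port path; max flow = 4.
Certifying cut of size 4: {Depot→HubB, Depot→Jct1, Depot→Port, Depot→Y1}.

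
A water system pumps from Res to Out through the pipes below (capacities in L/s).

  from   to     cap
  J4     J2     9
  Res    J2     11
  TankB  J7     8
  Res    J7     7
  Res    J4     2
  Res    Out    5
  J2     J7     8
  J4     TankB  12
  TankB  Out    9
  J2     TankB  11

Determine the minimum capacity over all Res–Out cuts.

14

Augment Res→Out: bottleneck 5, flow now 5.
Augment Res→J4→TankB→Out: bottleneck 2, flow now 7.
Augment Res→J2→TankB→Out: bottleneck 7, flow now 14.
No augmenting path remains; maximum flow = 14.
By max-flow min-cut, the minimum cut capacity equals the max flow.
In the residual graph, reachable from Res: {Res, J4, J2, TankB, J7}.
Min-cut edges: Res→Out (5), TankB→Out (9); capacity 5 + 9 = 14.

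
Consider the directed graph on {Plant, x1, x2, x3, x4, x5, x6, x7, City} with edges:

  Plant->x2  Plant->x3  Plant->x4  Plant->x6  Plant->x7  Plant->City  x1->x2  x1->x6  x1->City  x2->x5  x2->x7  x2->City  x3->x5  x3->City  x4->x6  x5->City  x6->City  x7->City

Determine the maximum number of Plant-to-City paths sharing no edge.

Assign every edge capacity 1; by Menger, the answer equals the max flow.
Path Plant→City (+1); total 1.
Path Plant→x2→City (+1); total 2.
Path Plant→x3→City (+1); total 3.
Path Plant→x6→City (+1); total 4.
Path Plant→x7→City (+1); total 5.
No residual Plant→City path; max flow = 5.
Certifying cut of size 5: {Plant→City, Plant→x2, Plant→x3, Plant→x7, x6→City}.

5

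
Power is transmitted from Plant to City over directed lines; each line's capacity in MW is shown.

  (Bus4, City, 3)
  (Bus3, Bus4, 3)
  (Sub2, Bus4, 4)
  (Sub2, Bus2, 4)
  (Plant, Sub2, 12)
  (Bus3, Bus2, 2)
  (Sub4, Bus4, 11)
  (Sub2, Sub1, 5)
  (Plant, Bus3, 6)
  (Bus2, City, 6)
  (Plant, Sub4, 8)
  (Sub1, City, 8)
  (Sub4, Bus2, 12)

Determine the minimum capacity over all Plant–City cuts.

Augment Plant→Bus3→Bus2→City: bottleneck 2, flow now 2.
Augment Plant→Bus3→Bus4→City: bottleneck 3, flow now 5.
Augment Plant→Sub2→Bus2→City: bottleneck 4, flow now 9.
Augment Plant→Sub2→Sub1→City: bottleneck 5, flow now 14.
No augmenting path remains; maximum flow = 14.
By max-flow min-cut, the minimum cut capacity equals the max flow.
In the residual graph, reachable from Plant: {Plant, Bus3, Sub2, Sub4, Bus2, Bus4}.
Min-cut edges: Sub2→Sub1 (5), Bus2→City (6), Bus4→City (3); capacity 5 + 6 + 3 = 14.

14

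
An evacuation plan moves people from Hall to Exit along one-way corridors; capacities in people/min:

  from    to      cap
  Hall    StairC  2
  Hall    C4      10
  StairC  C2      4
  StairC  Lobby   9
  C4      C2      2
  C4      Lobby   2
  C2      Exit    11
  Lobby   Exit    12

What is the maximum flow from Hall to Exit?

Augment Hall→StairC→C2→Exit: bottleneck 2, flow now 2.
Augment Hall→C4→C2→Exit: bottleneck 2, flow now 4.
Augment Hall→C4→Lobby→Exit: bottleneck 2, flow now 6.
No augmenting path remains; maximum flow = 6.
In the residual graph, reachable from Hall: {Hall, C4}.
Min-cut edges: Hall→StairC (2), C4→C2 (2), C4→Lobby (2); capacity 2 + 2 + 2 = 6.
This cut is saturated, so no flow can exceed 6.

6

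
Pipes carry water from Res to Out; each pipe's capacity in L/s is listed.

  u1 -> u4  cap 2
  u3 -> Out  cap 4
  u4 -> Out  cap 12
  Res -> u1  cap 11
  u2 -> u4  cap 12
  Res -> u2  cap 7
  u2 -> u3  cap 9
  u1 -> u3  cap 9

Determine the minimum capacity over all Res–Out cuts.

13

Augment Res→u1→u3→Out: bottleneck 4, flow now 4.
Augment Res→u1→u4→Out: bottleneck 2, flow now 6.
Augment Res→u2→u4→Out: bottleneck 7, flow now 13.
No augmenting path remains; maximum flow = 13.
By max-flow min-cut, the minimum cut capacity equals the max flow.
In the residual graph, reachable from Res: {Res, u1, u3}.
Min-cut edges: Res→u2 (7), u1→u4 (2), u3→Out (4); capacity 7 + 2 + 4 = 13.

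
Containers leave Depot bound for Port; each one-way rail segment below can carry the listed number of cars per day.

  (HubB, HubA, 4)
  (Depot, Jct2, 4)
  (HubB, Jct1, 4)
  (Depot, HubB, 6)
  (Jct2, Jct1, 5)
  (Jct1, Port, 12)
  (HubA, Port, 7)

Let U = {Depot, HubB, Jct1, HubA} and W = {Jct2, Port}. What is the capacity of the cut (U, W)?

23

Edges leaving {Depot, HubB, Jct1, HubA}: Depot→Jct2 (4), Jct1→Port (12), HubA→Port (7).
Cut capacity = 4 + 12 + 7 = 23.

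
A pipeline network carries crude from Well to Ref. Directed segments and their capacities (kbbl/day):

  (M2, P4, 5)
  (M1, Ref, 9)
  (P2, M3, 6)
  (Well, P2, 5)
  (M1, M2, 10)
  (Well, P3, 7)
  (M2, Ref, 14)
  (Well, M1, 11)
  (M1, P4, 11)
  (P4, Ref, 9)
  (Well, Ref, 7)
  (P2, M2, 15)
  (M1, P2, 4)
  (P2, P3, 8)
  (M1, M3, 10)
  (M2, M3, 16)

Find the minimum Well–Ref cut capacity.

Augment Well→Ref: bottleneck 7, flow now 7.
Augment Well→M1→Ref: bottleneck 9, flow now 16.
Augment Well→M1→P4→Ref: bottleneck 2, flow now 18.
Augment Well→P2→M2→Ref: bottleneck 5, flow now 23.
No augmenting path remains; maximum flow = 23.
By max-flow min-cut, the minimum cut capacity equals the max flow.
In the residual graph, reachable from Well: {Well, P3}.
Min-cut edges: Well→M1 (11), Well→P2 (5), Well→Ref (7); capacity 11 + 5 + 7 = 23.

23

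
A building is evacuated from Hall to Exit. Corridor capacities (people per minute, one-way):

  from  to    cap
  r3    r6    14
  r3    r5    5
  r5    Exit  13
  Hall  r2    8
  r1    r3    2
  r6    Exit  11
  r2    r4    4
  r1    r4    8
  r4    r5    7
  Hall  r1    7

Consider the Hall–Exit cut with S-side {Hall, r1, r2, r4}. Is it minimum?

Yes — it is a minimum cut (capacity 9).

Given cut capacity: 2 + 7 = 9.
Augment Hall→r1→r3→r5→Exit: bottleneck 2, flow now 2.
Augment Hall→r1→r4→r5→Exit: bottleneck 5, flow now 7.
Augment Hall→r2→r4→r5→Exit: bottleneck 2, flow now 9.
No augmenting path remains; maximum flow = 9.
Cut capacity 9 equals the max flow, so it is a minimum cut.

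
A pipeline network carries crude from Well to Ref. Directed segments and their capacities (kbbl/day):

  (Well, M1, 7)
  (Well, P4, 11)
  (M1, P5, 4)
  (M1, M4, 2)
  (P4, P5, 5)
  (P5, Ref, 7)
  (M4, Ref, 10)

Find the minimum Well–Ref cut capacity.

9

Augment Well→M1→P5→Ref: bottleneck 4, flow now 4.
Augment Well→M1→M4→Ref: bottleneck 2, flow now 6.
Augment Well→P4→P5→Ref: bottleneck 3, flow now 9.
No augmenting path remains; maximum flow = 9.
By max-flow min-cut, the minimum cut capacity equals the max flow.
In the residual graph, reachable from Well: {Well, M1, P4, P5}.
Min-cut edges: M1→M4 (2), P5→Ref (7); capacity 2 + 7 = 9.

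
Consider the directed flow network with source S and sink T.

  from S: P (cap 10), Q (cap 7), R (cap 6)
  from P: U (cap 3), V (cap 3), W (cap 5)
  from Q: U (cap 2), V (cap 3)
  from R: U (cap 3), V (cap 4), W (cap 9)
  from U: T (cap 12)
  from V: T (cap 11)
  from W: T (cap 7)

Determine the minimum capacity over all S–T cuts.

Augment S→P→U→T: bottleneck 3, flow now 3.
Augment S→P→V→T: bottleneck 3, flow now 6.
Augment S→P→W→T: bottleneck 4, flow now 10.
Augment S→Q→U→T: bottleneck 2, flow now 12.
Augment S→Q→V→T: bottleneck 3, flow now 15.
Augment S→R→U→T: bottleneck 3, flow now 18.
Augment S→R→V→T: bottleneck 3, flow now 21.
No augmenting path remains; maximum flow = 21.
By max-flow min-cut, the minimum cut capacity equals the max flow.
In the residual graph, reachable from S: {S, Q}.
Min-cut edges: S→P (10), S→R (6), Q→U (2), Q→V (3); capacity 10 + 6 + 2 + 3 = 21.

21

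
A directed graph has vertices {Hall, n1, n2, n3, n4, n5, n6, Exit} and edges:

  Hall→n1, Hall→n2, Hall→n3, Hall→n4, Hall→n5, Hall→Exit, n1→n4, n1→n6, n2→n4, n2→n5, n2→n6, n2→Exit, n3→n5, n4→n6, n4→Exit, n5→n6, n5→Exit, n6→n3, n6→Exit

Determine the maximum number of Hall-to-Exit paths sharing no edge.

5

Assign every edge capacity 1; by Menger, the answer equals the max flow.
Path Hall→Exit (+1); total 1.
Path Hall→n2→Exit (+1); total 2.
Path Hall→n4→Exit (+1); total 3.
Path Hall→n5→Exit (+1); total 4.
Path Hall→n1→n6→Exit (+1); total 5.
No residual Hall→Exit path; max flow = 5.
Certifying cut of size 5: {Hall→Exit, Hall→n2, n4→Exit, n5→Exit, n6→Exit}.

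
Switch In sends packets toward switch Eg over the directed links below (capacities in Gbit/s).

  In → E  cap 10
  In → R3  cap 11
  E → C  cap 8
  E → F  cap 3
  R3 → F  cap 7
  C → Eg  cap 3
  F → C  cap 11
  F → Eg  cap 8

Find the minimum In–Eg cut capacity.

11

Augment In→E→C→Eg: bottleneck 3, flow now 3.
Augment In→E→F→Eg: bottleneck 3, flow now 6.
Augment In→R3→F→Eg: bottleneck 5, flow now 11.
No augmenting path remains; maximum flow = 11.
By max-flow min-cut, the minimum cut capacity equals the max flow.
In the residual graph, reachable from In: {In, E, R3, C, F}.
Min-cut edges: C→Eg (3), F→Eg (8); capacity 3 + 8 = 11.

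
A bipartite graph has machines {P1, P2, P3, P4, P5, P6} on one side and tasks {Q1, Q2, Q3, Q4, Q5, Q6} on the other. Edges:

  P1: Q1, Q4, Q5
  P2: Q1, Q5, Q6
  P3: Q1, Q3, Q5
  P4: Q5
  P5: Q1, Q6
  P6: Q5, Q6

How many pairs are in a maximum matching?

5

Unit-capacity flow: source→left, listed edges, right→sink; max matching = max flow.
Augmenting path P1→Q1 (+1); matched 1.
Augmenting path P2→Q5 (+1); matched 2.
Augmenting path P3→Q3 (+1); matched 3.
Augmenting path P5→Q6 (+1); matched 4.
Augmenting path P4→Q5→P2→Q1→P1→Q4 (+1); matched 5.
No augmenting path remains; maximum matching = 5.
König certificate: {P1, P3, Q1, Q5, Q6} is a vertex cover of size 5 (every listed pair touches it), so no matching can be larger.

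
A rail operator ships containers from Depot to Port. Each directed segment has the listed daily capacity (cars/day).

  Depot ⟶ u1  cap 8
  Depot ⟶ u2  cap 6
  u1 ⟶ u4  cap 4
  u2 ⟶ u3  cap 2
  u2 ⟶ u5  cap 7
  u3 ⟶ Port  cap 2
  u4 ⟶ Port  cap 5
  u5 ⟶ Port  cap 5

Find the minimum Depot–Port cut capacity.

Augment Depot→u1→u4→Port: bottleneck 4, flow now 4.
Augment Depot→u2→u3→Port: bottleneck 2, flow now 6.
Augment Depot→u2→u5→Port: bottleneck 4, flow now 10.
No augmenting path remains; maximum flow = 10.
By max-flow min-cut, the minimum cut capacity equals the max flow.
In the residual graph, reachable from Depot: {Depot, u1}.
Min-cut edges: Depot→u2 (6), u1→u4 (4); capacity 6 + 4 = 10.

10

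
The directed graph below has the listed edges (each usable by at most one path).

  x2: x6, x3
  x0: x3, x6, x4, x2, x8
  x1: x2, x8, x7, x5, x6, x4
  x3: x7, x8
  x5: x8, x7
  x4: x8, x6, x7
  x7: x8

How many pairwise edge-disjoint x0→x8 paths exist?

Assign every edge capacity 1; by Menger, the answer equals the max flow.
Path x0→x8 (+1); total 1.
Path x0→x3→x8 (+1); total 2.
Path x0→x4→x8 (+1); total 3.
Path x0→x2→x3→x7→x8 (+1); total 4.
No residual x0→x8 path; max flow = 4.
Certifying cut of size 4: {x0→x2, x0→x3, x0→x4, x0→x8}.

4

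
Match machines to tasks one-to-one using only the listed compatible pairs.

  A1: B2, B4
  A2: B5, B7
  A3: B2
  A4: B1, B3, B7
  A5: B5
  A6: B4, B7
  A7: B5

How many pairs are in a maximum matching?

5

Unit-capacity flow: source→left, listed edges, right→sink; max matching = max flow.
Augmenting path A1→B2 (+1); matched 1.
Augmenting path A2→B5 (+1); matched 2.
Augmenting path A4→B1 (+1); matched 3.
Augmenting path A6→B4 (+1); matched 4.
Augmenting path A5→B5→A2→B7 (+1); matched 5.
No augmenting path remains; maximum matching = 5.
König certificate: {A4, B2, B4, B5, B7} is a vertex cover of size 5 (every listed pair touches it), so no matching can be larger.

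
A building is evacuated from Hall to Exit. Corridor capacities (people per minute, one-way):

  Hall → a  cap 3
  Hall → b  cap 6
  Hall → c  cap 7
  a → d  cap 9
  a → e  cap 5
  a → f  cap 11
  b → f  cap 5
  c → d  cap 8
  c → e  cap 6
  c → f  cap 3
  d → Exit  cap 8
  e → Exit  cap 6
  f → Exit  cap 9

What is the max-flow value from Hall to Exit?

Augment Hall→a→d→Exit: bottleneck 3, flow now 3.
Augment Hall→b→f→Exit: bottleneck 5, flow now 8.
Augment Hall→c→d→Exit: bottleneck 5, flow now 13.
Augment Hall→c→e→Exit: bottleneck 2, flow now 15.
No augmenting path remains; maximum flow = 15.
In the residual graph, reachable from Hall: {Hall, b}.
Min-cut edges: Hall→a (3), Hall→c (7), b→f (5); capacity 3 + 7 + 5 = 15.
This cut is saturated, so no flow can exceed 15.

15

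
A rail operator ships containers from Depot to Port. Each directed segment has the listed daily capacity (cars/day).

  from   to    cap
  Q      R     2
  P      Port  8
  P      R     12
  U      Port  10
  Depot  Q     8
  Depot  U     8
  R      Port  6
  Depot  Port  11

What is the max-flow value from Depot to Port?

21

Augment Depot→Port: bottleneck 11, flow now 11.
Augment Depot→U→Port: bottleneck 8, flow now 19.
Augment Depot→Q→R→Port: bottleneck 2, flow now 21.
No augmenting path remains; maximum flow = 21.
In the residual graph, reachable from Depot: {Depot, Q}.
Min-cut edges: Depot→U (8), Depot→Port (11), Q→R (2); capacity 8 + 11 + 2 = 21.
This cut is saturated, so no flow can exceed 21.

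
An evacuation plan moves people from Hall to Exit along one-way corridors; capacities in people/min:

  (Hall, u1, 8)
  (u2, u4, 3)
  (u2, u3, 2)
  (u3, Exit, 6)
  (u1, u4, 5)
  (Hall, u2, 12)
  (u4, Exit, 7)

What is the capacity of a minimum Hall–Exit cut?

Augment Hall→u1→u4→Exit: bottleneck 5, flow now 5.
Augment Hall→u2→u3→Exit: bottleneck 2, flow now 7.
Augment Hall→u2→u4→Exit: bottleneck 2, flow now 9.
No augmenting path remains; maximum flow = 9.
By max-flow min-cut, the minimum cut capacity equals the max flow.
In the residual graph, reachable from Hall: {Hall, u1, u2, u4}.
Min-cut edges: u2→u3 (2), u4→Exit (7); capacity 2 + 7 = 9.

9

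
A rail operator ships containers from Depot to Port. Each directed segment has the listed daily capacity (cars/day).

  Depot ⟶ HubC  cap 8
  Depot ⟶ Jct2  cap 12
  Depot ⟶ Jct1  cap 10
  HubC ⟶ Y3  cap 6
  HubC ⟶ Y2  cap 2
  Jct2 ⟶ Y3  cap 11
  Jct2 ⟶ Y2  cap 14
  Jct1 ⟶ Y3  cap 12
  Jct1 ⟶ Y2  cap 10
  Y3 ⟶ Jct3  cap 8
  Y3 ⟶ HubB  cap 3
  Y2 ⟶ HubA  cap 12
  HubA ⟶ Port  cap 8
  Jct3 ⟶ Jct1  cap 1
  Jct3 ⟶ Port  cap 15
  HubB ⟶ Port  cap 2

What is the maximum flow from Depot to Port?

Augment Depot→HubC→Y3→Jct3→Port: bottleneck 6, flow now 6.
Augment Depot→HubC→Y2→HubA→Port: bottleneck 2, flow now 8.
Augment Depot→Jct2→Y3→Jct3→Port: bottleneck 2, flow now 10.
Augment Depot→Jct2→Y3→HubB→Port: bottleneck 2, flow now 12.
Augment Depot→Jct2→Y2→HubA→Port: bottleneck 6, flow now 18.
No augmenting path remains; maximum flow = 18.
In the residual graph, reachable from Depot: {Depot, HubC, Jct2, Jct1, Y3, Y2, HubA, HubB}.
Min-cut edges: Y3→Jct3 (8), HubA→Port (8), HubB→Port (2); capacity 8 + 8 + 2 = 18.
This cut is saturated, so no flow can exceed 18.

18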